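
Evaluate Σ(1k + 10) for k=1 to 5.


Σ(1k+10) = 1·Σk + 10·n
= 1·15 + 10·5
= 15 + 50 = 65

Σ = 65


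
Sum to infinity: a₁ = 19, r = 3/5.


S∞ = a₁/(1-r) = 19/(1 - 3/5)
= 19/(2/5)
= 95/2

S∞ = 95/2


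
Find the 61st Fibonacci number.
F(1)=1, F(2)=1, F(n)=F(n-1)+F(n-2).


Fibonacci sequence: 1, 1, 2, 3, 5, 8, 13, 21, 34, 55, 89, ...
F(61) = 2504730781961

F(61) = 2504730781961


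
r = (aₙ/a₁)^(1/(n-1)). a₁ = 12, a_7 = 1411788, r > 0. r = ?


r^(n-1) = aₙ/a₁
r^6 = 1411788/12 = 117649
r = 117649^(1/6)
= ±7; taking r > 0 gives r = 7

r = 7


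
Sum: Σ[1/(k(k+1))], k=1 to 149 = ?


1/(k(k+1)) = 1/k - 1/(k+1) (partial fractions)
Telescoping: Σ = 1 - 1/150 = 149/150

Sum = 149/150


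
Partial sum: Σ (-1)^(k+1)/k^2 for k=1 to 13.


S = 1 - 1/4 + 1/9 - 1/16 + 1/25 - 1/36 + 1/49 - 1/64 ± ...
= 0.8252
(Full series converges to +π²/12 ≈ +0.8225)

S_13 = 0.8252


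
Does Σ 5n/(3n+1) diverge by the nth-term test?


lim(n→∞) 5n/(3n+1) = 5/3 = 5/3  (divide numerator and denominator by n)
lim aₙ = 5/3 ≠ 0 → series DIVERGES

Diverges (lim aₙ = 5/3 ≠ 0)


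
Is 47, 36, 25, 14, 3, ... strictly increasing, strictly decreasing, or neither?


Differences: -11, -11, -11, -11
All differences < 0 → strictly DECREASING

Monotonically decreasing


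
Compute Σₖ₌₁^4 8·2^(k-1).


Sₙ = 8×(2^4 - 1)/(2 - 1)
= 8×(16 - 1)/1
= 8×15/1
= 120

S_4 = 120


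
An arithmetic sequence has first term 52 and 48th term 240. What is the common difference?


d = (aₙ - a₁)/(n-1)
= (240 - 52)/(48-1)
= 188/47 = 4

d = 4


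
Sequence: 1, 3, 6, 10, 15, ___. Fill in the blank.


Pattern: triangular numbers: n(n+1)/2
Terms: 1, 3, 6, 10, 15
Next term = 21

Next term = 21


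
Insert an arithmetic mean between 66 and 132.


AM = (66 + 132)/2 = 198/2 = 99

AM = 99


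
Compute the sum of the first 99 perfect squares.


n = 99
n(n+1)(2n+1)/6 = 99×100×199/6
= 1970100/6 = 328350

Σk² = 328350


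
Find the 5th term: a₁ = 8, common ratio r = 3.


aₙ = a₁·r^(n-1)
= 8×3^4
= 8×81
= 648

a_5 = 648


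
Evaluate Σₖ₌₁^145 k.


n(n+1)/2 = 145×146/2 = 21170/2 = 10585

Σk = 10585


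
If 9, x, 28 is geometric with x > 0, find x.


GM = √(9×28) = √252 = 15.8745

GM = 15.8745


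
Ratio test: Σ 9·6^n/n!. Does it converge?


aₙ = 9·6^n/n!
a_{n+1}/aₙ = 6^(n+1)/(n+1)! × n!/6^n  (constant 9 cancels)
= 6/(n+1)
L = lim(n→∞) 6/(n+1) = 0
L < 1 → series CONVERGES

Converges (ratio test: L = 0 < 1)


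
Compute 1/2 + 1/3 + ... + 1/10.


Σₖ₌2^10 1/k = 1/2 + 1/3 + 1/4 + 1/5 + 1/6 + 1/7 + 1/8 + 1/9 + 1/10
= 4861/2520
≈ 1.929

Sum = 4861/2520 ≈ 1.929


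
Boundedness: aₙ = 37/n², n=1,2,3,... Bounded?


a₁ = 37, a₂ = 37/4, a₃ = 37/9, ...
0 < aₙ ≤ 37 for all n ≥ 1
The sequence IS bounded

Bounded (0 < aₙ ≤ 37)


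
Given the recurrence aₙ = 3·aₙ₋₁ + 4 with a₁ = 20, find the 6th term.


Computing step by step:
a_1 = 20
a_2 = 64
a_3 = 196
a_4 = 592
a_5 = 1780
a_6 = 5344


a_6 = 5344


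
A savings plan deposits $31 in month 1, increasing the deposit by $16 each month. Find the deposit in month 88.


aₙ = a₁ + (n-1)d
= 31 + (88-1)×16
= 31 + 1392
= 1423

a_88 = 1423


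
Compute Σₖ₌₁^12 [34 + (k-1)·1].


aₙ = 34 + (12-1)×1 = 45
Sₙ = n(a₁+aₙ)/2 = 12×(34+45)/2
= 12×79/2 = 474

S_12 = 474


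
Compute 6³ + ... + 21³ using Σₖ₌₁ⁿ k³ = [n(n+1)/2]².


Σₖ₌6^21 k³ = [21·22/2]² − [5·6/2]²
= 53361 − 225 = 53136

Σk³ = 53136


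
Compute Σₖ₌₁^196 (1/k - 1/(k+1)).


Telescoping: adjacent terms cancel.
= 1/1 - 1/197
= 1 - 1/197 = 196/197

Sum = 196/197


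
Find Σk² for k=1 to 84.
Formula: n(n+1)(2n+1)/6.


n = 84
n(n+1)(2n+1)/6 = 84×85×169/6
= 1206660/6 = 201110

Σk² = 201110


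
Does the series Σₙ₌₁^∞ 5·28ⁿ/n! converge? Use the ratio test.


aₙ = 5·28^n/n!
a_{n+1}/aₙ = 28^(n+1)/(n+1)! × n!/28^n  (constant 5 cancels)
= 28/(n+1)
L = lim(n→∞) 28/(n+1) = 0
L < 1 → series CONVERGES

Converges (ratio test: L = 0 < 1)


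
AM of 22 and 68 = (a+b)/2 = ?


AM = (22 + 68)/2 = 90/2 = 45

AM = 45


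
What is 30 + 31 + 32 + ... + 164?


Σₖ₌30^164 k = Σₖ₌₁^164 k − Σₖ₌₁^29 k
= 164·165/2 − 29·30/2
= 13530 − 435 = 13095

Σk = 13095


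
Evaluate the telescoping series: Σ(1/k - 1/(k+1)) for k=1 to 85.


Telescoping: adjacent terms cancel.
= 1/1 - 1/86
= 1 - 1/86 = 85/86

Sum = 85/86


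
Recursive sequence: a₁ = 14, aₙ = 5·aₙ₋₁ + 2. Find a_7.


Computing step by step:
a_1 = 14
a_2 = 72
a_3 = 362
a_4 = 1812
a_5 = 9062
a_6 = 45312
a_7 = 226562


a_7 = 226562


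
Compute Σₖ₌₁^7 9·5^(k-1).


Sₙ = 9×(5^7 - 1)/(5 - 1)
= 9×(78125 - 1)/4
= 9×78124/4
= 175779

S_7 = 175779


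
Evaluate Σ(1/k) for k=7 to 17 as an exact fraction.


Σₖ₌7^17 1/k = 1/7 + 1/8 + 1/9 + ... + 1/17
= 2424847/2450448
≈ 0.9896

Sum = 2424847/2450448 ≈ 0.9896


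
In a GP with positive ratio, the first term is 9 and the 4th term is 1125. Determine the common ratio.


r^(n-1) = aₙ/a₁
r^3 = 1125/9 = 125
r = 125^(1/3)
= 5

r = 5


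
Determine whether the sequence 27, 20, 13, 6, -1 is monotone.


Differences: -7, -7, -7, -7
All differences < 0 → strictly DECREASING

Monotonically decreasing


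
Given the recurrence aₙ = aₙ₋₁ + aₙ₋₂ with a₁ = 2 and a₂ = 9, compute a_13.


Computing iteratively: 2, 9, 11, 20, 31, 51, 82, 133, 215, 348, 563, 911, ...
a_13 = 1474

a_13 = 1474


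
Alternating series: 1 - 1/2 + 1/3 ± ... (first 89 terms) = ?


S = 1 - 1/2 + 1/3 - 1/4 + 1/5 - 1/6 + 1/7 - 1/8 ± ...
= 0.6987
(Full series converges to +ln(2) ≈ +0.6931)

S_89 = 0.6987


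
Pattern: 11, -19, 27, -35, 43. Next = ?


Pattern: alternating sign, magnitude arithmetic (d=8)
Terms: 11, -19, 27, -35, 43
Next term = -51

Next term = -51


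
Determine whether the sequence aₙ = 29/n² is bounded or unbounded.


a₁ = 29, a₂ = 29/4, a₃ = 29/9, ...
0 < aₙ ≤ 29 for all n ≥ 1
The sequence IS bounded

Bounded (0 < aₙ ≤ 29)


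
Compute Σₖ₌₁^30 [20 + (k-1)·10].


aₙ = 20 + (30-1)×10 = 310
Sₙ = n(a₁+aₙ)/2 = 30×(20+310)/2
= 30×330/2 = 4950

S_30 = 4950


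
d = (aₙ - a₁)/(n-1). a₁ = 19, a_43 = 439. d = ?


d = (aₙ - a₁)/(n-1)
= (439 - 19)/(43-1)
= 420/42 = 10

d = 10


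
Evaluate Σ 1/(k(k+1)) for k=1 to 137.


1/(k(k+1)) = 1/k - 1/(k+1) (partial fractions)
Telescoping: Σ = 1 - 1/138 = 137/138

Sum = 137/138


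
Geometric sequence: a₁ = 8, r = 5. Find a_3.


aₙ = a₁·r^(n-1)
= 8×5^2
= 8×25
= 200

a_3 = 200


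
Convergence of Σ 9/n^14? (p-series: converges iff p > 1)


p-series test: Σ c/n^p converges if p > 1, diverges if p ≤ 1 (constant c > 0 doesn't affect convergence).
p = 14
14 > 1 → CONVERGES

Converges (p = 14 > 1)


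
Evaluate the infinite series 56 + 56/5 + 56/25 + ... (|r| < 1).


S∞ = a₁/(1-r) = 56/(1 - 1/5)
= 56/(4/5)
= 70

S∞ = 70


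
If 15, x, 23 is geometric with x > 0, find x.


GM = √(15×23) = √345 = 18.5742

GM = 18.5742


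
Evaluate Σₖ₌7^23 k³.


Σₖ₌7^23 k³ = [23·24/2]² − [6·7/2]²
= 76176 − 441 = 75735

Σk³ = 75735


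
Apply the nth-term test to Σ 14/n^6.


lim(n→∞) 14/n^6 = 0
lim aₙ = 0 → nth-term test is INCONCLUSIVE
(Need other tests; this is actually a convergent p-series with p=6 > 1)

Inconclusive (lim aₙ = 0; need another test)


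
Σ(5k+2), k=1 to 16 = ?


Σ(5k+2) = 5·Σk + 2·n
= 5·136 + 2·16
= 680 + 32 = 712

Σ = 712


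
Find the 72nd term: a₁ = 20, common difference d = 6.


aₙ = a₁ + (n-1)d
= 20 + (72-1)×6
= 20 + 426
= 446

a_72 = 446


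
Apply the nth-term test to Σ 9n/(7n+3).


lim(n→∞) 9n/(7n+3) = 9/7 = 9/7  (divide numerator and denominator by n)
lim aₙ = 9/7 ≠ 0 → series DIVERGES

Diverges (lim aₙ = 9/7 ≠ 0)


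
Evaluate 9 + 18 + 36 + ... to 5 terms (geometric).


Sₙ = 9×(2^5 - 1)/(2 - 1)
= 9×(32 - 1)/1
= 9×31/1
= 279

S_5 = 279


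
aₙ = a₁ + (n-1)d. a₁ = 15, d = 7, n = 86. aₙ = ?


aₙ = a₁ + (n-1)d
= 15 + (86-1)×7
= 15 + 595
= 610

a_86 = 610


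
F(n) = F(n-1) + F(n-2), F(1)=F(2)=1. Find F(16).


Fibonacci sequence: 1, 1, 2, 3, 5, 8, 13, 21, 34, 55, 89, ...
F(16) = 987

F(16) = 987


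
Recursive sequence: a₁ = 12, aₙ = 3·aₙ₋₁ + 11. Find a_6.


Computing step by step:
a_1 = 12
a_2 = 47
a_3 = 152
a_4 = 467
a_5 = 1412
a_6 = 4247


a_6 = 4247


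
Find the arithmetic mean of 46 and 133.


AM = (46 + 133)/2 = 179/2 = 89.5

AM = 89.5


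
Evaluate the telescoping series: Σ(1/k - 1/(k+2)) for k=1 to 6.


Telescoping with gap 2: two head and two tail terms survive.
= (1 + 1/2) - (1/7 + 1/8)
= 3/2 - 1/7 - 1/8 = 69/56

Sum = 69/56


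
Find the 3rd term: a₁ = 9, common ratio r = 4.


aₙ = a₁·r^(n-1)
= 9×4^2
= 9×16
= 144

a_3 = 144


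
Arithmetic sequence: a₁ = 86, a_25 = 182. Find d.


d = (aₙ - a₁)/(n-1)
= (182 - 86)/(25-1)
= 96/24 = 4

d = 4


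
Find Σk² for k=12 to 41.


Σₖ₌12^41 k² = Σₖ₌₁^41 k² − Σₖ₌₁^11 k²
= 41·42·83/6 − 11·12·23/6
= 23821 − 506 = 23315

Σk² = 23315


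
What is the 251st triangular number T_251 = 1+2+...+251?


n(n+1)/2 = 251×252/2 = 63252/2 = 31626

Σk = 31626


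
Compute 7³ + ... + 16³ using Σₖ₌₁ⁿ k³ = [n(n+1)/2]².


Σₖ₌7^16 k³ = [16·17/2]² − [6·7/2]²
= 18496 − 441 = 18055

Σk³ = 18055


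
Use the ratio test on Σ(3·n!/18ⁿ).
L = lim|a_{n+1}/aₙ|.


aₙ = 3·n!/18^n
a_{n+1}/aₙ = (n+1)!/18^(n+1) × 18^n/n!  (constant 3 cancels)
= (n+1)/18
L = lim(n→∞) (n+1)/18 = ∞
L > 1 → series DIVERGES

Diverges (ratio test: L = ∞ > 1)


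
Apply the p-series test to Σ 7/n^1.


p-series test: Σ c/n^p converges if p > 1, diverges if p ≤ 1 (constant c > 0 doesn't affect convergence).
p = 1
1 ≤ 1 → DIVERGES

Diverges (p = 1 ≤ 1)


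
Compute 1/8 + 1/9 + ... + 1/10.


Σₖ₌8^10 1/k = 1/8 + 1/9 + 1/10
= 121/360
≈ 0.3361

Sum = 121/360 ≈ 0.3361


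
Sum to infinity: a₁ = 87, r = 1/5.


S∞ = a₁/(1-r) = 87/(1 - 1/5)
= 87/(4/5)
= 435/4

S∞ = 435/4


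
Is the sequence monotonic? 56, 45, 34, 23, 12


Differences: -11, -11, -11, -11
All differences < 0 → strictly DECREASING

Monotonically decreasing


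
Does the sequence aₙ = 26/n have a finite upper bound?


a₁ = 26, a₂ = 26/2, a₃ = 26/3, ...
0 < aₙ ≤ 26 for all n ≥ 1
Lower bound: 0, Upper bound: 26
The sequence IS bounded

Bounded (0 < aₙ ≤ 26)


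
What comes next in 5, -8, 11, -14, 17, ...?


Pattern: alternating sign, magnitude arithmetic (d=3)
Terms: 5, -8, 11, -14, 17
Next term = -20

Next term = -20


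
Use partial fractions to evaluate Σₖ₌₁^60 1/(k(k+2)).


1/(k(k+2)) = (1/2)·(1/k - 1/(k+2)) (partial fractions)
Telescoping: Σ = (1/2)·(1 + 1/2 - 1/61 - 1/62) = 2775/3782

Sum = 2775/3782


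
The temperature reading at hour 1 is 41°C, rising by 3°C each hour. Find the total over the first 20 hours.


aₙ = 41 + (20-1)×3 = 98
Sₙ = n(a₁+aₙ)/2 = 20×(41+98)/2
= 20×139/2 = 1390

S_20 = 1390


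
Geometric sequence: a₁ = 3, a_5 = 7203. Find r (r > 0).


r^(n-1) = aₙ/a₁
r^4 = 7203/3 = 2401
r = 2401^(1/4)
= ±7; taking r > 0 gives r = 7

r = 7


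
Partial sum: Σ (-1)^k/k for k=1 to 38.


S = -1 + 1/2 - 1/3 + 1/4 - 1/5 + 1/6 - 1/7 + 1/8 ± ...
= -0.6802
(Full series converges to -ln(2) ≈ -0.6931)

S_38 = -0.6802


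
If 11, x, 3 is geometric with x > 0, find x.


GM = √(11×3) = √33 = 5.7446

GM = 5.7446


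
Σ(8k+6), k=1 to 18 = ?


Σ(8k+6) = 8·Σk + 6·n
= 8·171 + 6·18
= 1368 + 108 = 1476

Σ = 1476


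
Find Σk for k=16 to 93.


Σₖ₌16^93 k = Σₖ₌₁^93 k − Σₖ₌₁^15 k
= 93·94/2 − 15·16/2
= 4371 − 120 = 4251

Σk = 4251


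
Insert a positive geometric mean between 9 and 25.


GM = √(9×25) = √225 = 15

GM = 15


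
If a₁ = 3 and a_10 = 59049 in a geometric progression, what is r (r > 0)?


r^(n-1) = aₙ/a₁
r^9 = 59049/3 = 19683
r = 19683^(1/9)
= 3

r = 3


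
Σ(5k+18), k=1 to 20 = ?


Σ(5k+18) = 5·Σk + 18·n
= 5·210 + 18·20
= 1050 + 360 = 1410

Σ = 1410


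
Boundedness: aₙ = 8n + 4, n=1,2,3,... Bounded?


aₙ = 8n + 4 → as n→∞, aₙ→∞
No finite upper bound exists
The sequence is UNBOUNDED

Unbounded (aₙ → ∞ as n → ∞)


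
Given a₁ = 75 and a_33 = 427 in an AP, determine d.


d = (aₙ - a₁)/(n-1)
= (427 - 75)/(33-1)
= 352/32 = 11

d = 11


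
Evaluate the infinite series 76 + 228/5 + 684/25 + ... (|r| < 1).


S∞ = a₁/(1-r) = 76/(1 - 3/5)
= 76/(2/5)
= 190

S∞ = 190


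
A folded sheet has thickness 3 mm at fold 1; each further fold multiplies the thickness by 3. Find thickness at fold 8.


aₙ = a₁·r^(n-1)
= 3×3^7
= 3×2187
= 6561

a_8 = 6561


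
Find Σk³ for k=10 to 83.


Σₖ₌10^83 k³ = [83·84/2]² − [9·10/2]²
= 12152196 − 2025 = 12150171

Σk³ = 12150171


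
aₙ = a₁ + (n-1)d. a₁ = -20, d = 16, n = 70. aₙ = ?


aₙ = a₁ + (n-1)d
= -20 + (70-1)×16
= -20 + 1104
= 1084

a_70 = 1084


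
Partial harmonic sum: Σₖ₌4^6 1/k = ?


Σₖ₌4^6 1/k = 1/4 + 1/5 + 1/6
= 37/60
≈ 0.6167

Sum = 37/60 ≈ 0.6167


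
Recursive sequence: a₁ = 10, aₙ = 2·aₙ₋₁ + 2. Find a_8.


Computing step by step:
a_1 = 10
a_2 = 22
a_3 = 46
a_4 = 94
a_5 = 190
a_6 = 382
a_7 = 766
a_8 = 1534


a_8 = 1534


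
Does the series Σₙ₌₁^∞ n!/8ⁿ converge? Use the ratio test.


aₙ = n!/8^n
a_{n+1}/aₙ = (n+1)!/8^(n+1) × 8^n/n!
= (n+1)/8
L = lim(n→∞) (n+1)/8 = ∞
L > 1 → series DIVERGES

Diverges (ratio test: L = ∞ > 1)


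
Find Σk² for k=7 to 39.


Σₖ₌7^39 k² = Σₖ₌₁^39 k² − Σₖ₌₁^6 k²
= 39·40·79/6 − 6·7·13/6
= 20540 − 91 = 20449

Σk² = 20449


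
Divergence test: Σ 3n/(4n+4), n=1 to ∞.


lim(n→∞) 3n/(4n+4) = 3/4 = 3/4  (divide numerator and denominator by n)
lim aₙ = 3/4 ≠ 0 → series DIVERGES

Diverges (lim aₙ = 3/4 ≠ 0)


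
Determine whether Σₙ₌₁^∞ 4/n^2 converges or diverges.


p-series test: Σ c/n^p converges if p > 1, diverges if p ≤ 1 (constant c > 0 doesn't affect convergence).
p = 2
2 > 1 → CONVERGES

Converges (p = 2 > 1)


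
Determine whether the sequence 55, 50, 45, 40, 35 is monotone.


Differences: -5, -5, -5, -5
All differences < 0 → strictly DECREASING

Monotonically decreasing


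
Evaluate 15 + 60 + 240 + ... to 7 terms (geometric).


Sₙ = 15×(4^7 - 1)/(4 - 1)
= 15×(16384 - 1)/3
= 15×16383/3
= 81915

S_7 = 81915


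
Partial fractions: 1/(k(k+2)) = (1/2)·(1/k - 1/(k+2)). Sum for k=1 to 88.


1/(k(k+2)) = (1/2)·(1/k - 1/(k+2)) (partial fractions)
Telescoping: Σ = (1/2)·(1 + 1/2 - 1/89 - 1/90) = 2959/4005

Sum = 2959/4005


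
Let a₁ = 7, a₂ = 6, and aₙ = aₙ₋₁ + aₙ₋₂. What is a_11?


Computing iteratively: 7, 6, 13, 19, 32, 51, 83, 134, 217, 351, 568
a_11 = 568

a_11 = 568


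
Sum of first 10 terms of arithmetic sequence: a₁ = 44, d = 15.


aₙ = 44 + (10-1)×15 = 179
Sₙ = n(a₁+aₙ)/2 = 10×(44+179)/2
= 10×223/2 = 1115

S_10 = 1115


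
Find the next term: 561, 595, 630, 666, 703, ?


Pattern: triangular numbers: n(n+1)/2
Terms: 561, 595, 630, 666, 703
Next term = 741

Next term = 741


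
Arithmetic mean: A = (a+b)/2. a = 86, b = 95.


AM = (86 + 95)/2 = 181/2 = 90.5

AM = 90.5


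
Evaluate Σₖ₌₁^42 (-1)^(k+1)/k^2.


S = 1 - 1/4 + 1/9 - 1/16 + 1/25 - 1/36 + 1/49 - 1/64 ± ...
= 0.8222
(Full series converges to +π²/12 ≈ +0.8225)

S_42 = 0.8222


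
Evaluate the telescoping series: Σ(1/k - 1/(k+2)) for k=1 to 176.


Telescoping with gap 2: two head and two tail terms survive.
= (1 + 1/2) - (1/177 + 1/178)
= 3/2 - 1/177 - 1/178 = 23452/15753

Sum = 23452/15753


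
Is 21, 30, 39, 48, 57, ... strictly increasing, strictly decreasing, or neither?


Differences: 9, 9, 9, 9
All differences > 0 → strictly INCREASING

Monotonically increasing


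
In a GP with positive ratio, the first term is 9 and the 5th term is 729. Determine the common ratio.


r^(n-1) = aₙ/a₁
r^4 = 729/9 = 81
r = 81^(1/4)
= ±3; taking r > 0 gives r = 3

r = 3


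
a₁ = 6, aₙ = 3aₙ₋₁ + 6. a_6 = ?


Computing step by step:
a_1 = 6
a_2 = 24
a_3 = 78
a_4 = 240
a_5 = 726
a_6 = 2184


a_6 = 2184


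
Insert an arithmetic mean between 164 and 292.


AM = (164 + 292)/2 = 456/2 = 228

AM = 228


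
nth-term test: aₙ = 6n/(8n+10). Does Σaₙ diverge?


lim(n→∞) 6n/(8n+10) = 6/8 = 3/4  (divide numerator and denominator by n)
lim aₙ = 3/4 ≠ 0 → series DIVERGES

Diverges (lim aₙ = 3/4 ≠ 0)


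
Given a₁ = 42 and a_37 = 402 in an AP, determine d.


d = (aₙ - a₁)/(n-1)
= (402 - 42)/(37-1)
= 360/36 = 10

d = 10


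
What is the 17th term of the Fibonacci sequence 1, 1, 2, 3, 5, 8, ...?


Fibonacci sequence: 1, 1, 2, 3, 5, 8, 13, 21, 34, 55, 89, ...
F(17) = 1597

F(17) = 1597


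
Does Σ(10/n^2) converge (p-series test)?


p-series test: Σ c/n^p converges if p > 1, diverges if p ≤ 1 (constant c > 0 doesn't affect convergence).
p = 2
2 > 1 → CONVERGES

Converges (p = 2 > 1)


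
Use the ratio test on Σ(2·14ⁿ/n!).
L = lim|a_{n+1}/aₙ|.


aₙ = 2·14^n/n!
a_{n+1}/aₙ = 14^(n+1)/(n+1)! × n!/14^n  (constant 2 cancels)
= 14/(n+1)
L = lim(n→∞) 14/(n+1) = 0
L < 1 → series CONVERGES

Converges (ratio test: L = 0 < 1)


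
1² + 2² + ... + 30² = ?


n = 30
n(n+1)(2n+1)/6 = 30×31×61/6
= 56730/6 = 9455

Σk² = 9455


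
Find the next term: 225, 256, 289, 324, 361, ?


Pattern: perfect squares: n²
Terms: 225, 256, 289, 324, 361
Next term = 400

Next term = 400


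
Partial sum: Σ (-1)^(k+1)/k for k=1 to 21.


S = 1 - 1/2 + 1/3 - 1/4 + 1/5 - 1/6 + 1/7 - 1/8 ± ...
= 0.7164
(Full series converges to +ln(2) ≈ +0.6931)

S_21 = 0.7164


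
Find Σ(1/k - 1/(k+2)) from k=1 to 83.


Telescoping with gap 2: two head and two tail terms survive.
= (1 + 1/2) - (1/84 + 1/85)
= 3/2 - 1/84 - 1/85 = 10541/7140

Sum = 10541/7140


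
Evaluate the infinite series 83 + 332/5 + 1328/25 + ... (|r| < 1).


S∞ = a₁/(1-r) = 83/(1 - 4/5)
= 83/(1/5)
= 415

S∞ = 415


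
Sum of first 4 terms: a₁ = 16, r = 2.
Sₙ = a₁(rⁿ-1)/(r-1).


Sₙ = 16×(2^4 - 1)/(2 - 1)
= 16×(16 - 1)/1
= 16×15/1
= 240

S_4 = 240


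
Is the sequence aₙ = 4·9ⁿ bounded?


aₙ = 4·9ⁿ → as n→∞, aₙ→∞ (since base 9 > 1)
No finite upper bound exists
The sequence is UNBOUNDED

Unbounded (aₙ → ∞ as n → ∞)


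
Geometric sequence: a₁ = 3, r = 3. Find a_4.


aₙ = a₁·r^(n-1)
= 3×3^3
= 3×27
= 81

a_4 = 81


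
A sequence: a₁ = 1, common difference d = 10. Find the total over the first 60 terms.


aₙ = 1 + (60-1)×10 = 591
Sₙ = n(a₁+aₙ)/2 = 60×(1+591)/2
= 60×592/2 = 17760

S_60 = 17760


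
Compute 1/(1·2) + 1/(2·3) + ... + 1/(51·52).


1/(k(k+1)) = 1/k - 1/(k+1) (partial fractions)
Telescoping: Σ = 1 - 1/52 = 51/52

Sum = 51/52


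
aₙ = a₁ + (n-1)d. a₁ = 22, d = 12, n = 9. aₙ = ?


aₙ = a₁ + (n-1)d
= 22 + (9-1)×12
= 22 + 96
= 118

a_9 = 118


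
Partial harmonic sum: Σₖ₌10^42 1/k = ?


Σₖ₌10^42 1/k = 1/10 + 1/11 + 1/12 + ... + 1/42
= 29827525245202793/19914562703599200
≈ 1.4978

Sum = 29827525245202793/19914562703599200 ≈ 1.4978


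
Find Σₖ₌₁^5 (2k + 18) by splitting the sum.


Σ(2k+18) = 2·Σk + 18·n
= 2·15 + 18·5
= 30 + 90 = 120

Σ = 120


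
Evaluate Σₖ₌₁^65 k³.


n(n+1)/2 = 65×66/2 = 2145
Σk³ = 2145² = 4601025

Σk³ = 4601025


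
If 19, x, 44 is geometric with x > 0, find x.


GM = √(19×44) = √836 = 28.9137

GM = 28.9137


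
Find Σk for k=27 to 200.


Σₖ₌27^200 k = Σₖ₌₁^200 k − Σₖ₌₁^26 k
= 200·201/2 − 26·27/2
= 20100 − 351 = 19749

Σk = 19749


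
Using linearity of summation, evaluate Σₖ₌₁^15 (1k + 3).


Σ(1k+3) = 1·Σk + 3·n
= 1·120 + 3·15
= 120 + 45 = 165

Σ = 165


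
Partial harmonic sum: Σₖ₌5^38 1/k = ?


Σₖ₌5^38 1/k = 1/5 + 1/6 + 1/7 + ... + 1/38
= 1041662132909233/485721041551200
≈ 2.1446

Sum = 1041662132909233/485721041551200 ≈ 2.1446


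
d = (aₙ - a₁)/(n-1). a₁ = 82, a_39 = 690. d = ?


d = (aₙ - a₁)/(n-1)
= (690 - 82)/(39-1)
= 608/38 = 16

d = 16


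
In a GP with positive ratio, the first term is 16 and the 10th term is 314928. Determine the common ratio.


r^(n-1) = aₙ/a₁
r^9 = 314928/16 = 19683
r = 19683^(1/9)
= 3

r = 3


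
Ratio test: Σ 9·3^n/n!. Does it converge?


aₙ = 9·3^n/n!
a_{n+1}/aₙ = 3^(n+1)/(n+1)! × n!/3^n  (constant 9 cancels)
= 3/(n+1)
L = lim(n→∞) 3/(n+1) = 0
L < 1 → series CONVERGES

Converges (ratio test: L = 0 < 1)


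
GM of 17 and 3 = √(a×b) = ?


GM = √(17×3) = √51 = 7.1414

GM = 7.1414


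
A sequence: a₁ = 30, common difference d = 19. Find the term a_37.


aₙ = a₁ + (n-1)d
= 30 + (37-1)×19
= 30 + 684
= 714

a_37 = 714


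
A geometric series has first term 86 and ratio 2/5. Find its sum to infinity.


S∞ = a₁/(1-r) = 86/(1 - 2/5)
= 86/(3/5)
= 430/3

S∞ = 430/3


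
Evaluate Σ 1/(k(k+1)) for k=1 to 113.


1/(k(k+1)) = 1/k - 1/(k+1) (partial fractions)
Telescoping: Σ = 1 - 1/114 = 113/114

Sum = 113/114


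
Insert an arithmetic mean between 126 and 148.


AM = (126 + 148)/2 = 274/2 = 137

AM = 137


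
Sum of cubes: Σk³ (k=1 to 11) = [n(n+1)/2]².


n(n+1)/2 = 11×12/2 = 66
Σk³ = 66² = 4356

Σk³ = 4356


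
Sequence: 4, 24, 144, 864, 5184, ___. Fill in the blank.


Pattern: geometric (r=6)
Terms: 4, 24, 144, 864, 5184
Next term = 31104

Next term = 31104


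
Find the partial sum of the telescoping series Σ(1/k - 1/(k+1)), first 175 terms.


Telescoping: adjacent terms cancel.
= 1/1 - 1/176
= 1 - 1/176 = 175/176

Sum = 175/176


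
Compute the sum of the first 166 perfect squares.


n = 166
n(n+1)(2n+1)/6 = 166×167×333/6
= 9231426/6 = 1538571

Σk² = 1538571


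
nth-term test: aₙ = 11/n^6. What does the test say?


lim(n→∞) 11/n^6 = 0
lim aₙ = 0 → nth-term test is INCONCLUSIVE
(Need other tests; this is actually a convergent p-series with p=6 > 1)

Inconclusive (lim aₙ = 0; need another test)


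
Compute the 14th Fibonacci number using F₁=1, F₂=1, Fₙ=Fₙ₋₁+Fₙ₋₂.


Fibonacci sequence: 1, 1, 2, 3, 5, 8, 13, 21, 34, 55, 89, ...
F(14) = 377

F(14) = 377


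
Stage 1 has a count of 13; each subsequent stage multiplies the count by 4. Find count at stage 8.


aₙ = a₁·r^(n-1)
= 13×4^7
= 13×16384
= 212992

a_8 = 212992


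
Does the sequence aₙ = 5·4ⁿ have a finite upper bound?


aₙ = 5·4ⁿ → as n→∞, aₙ→∞ (since base 4 > 1)
No finite upper bound exists
The sequence is UNBOUNDED

Unbounded (aₙ → ∞ as n → ∞)


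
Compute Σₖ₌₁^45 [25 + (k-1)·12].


aₙ = 25 + (45-1)×12 = 553
Sₙ = n(a₁+aₙ)/2 = 45×(25+553)/2
= 45×578/2 = 13005

S_45 = 13005


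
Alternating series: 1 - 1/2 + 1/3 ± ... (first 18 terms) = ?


S = 1 - 1/2 + 1/3 - 1/4 + 1/5 - 1/6 + 1/7 - 1/8 ± ...
= 0.6661
(Full series converges to +ln(2) ≈ +0.6931)

S_18 = 0.6661


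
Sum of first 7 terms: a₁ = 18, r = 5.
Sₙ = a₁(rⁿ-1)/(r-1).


Sₙ = 18×(5^7 - 1)/(5 - 1)
= 18×(78125 - 1)/4
= 18×78124/4
= 351558

S_7 = 351558


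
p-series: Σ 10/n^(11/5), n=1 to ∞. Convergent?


p-series test: Σ c/n^p converges if p > 1, diverges if p ≤ 1 (constant c > 0 doesn't affect convergence).
p = 11/5
11/5 > 1 → CONVERGES

Converges (p = 11/5 > 1)


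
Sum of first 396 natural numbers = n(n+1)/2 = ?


n(n+1)/2 = 396×397/2 = 157212/2 = 78606

Σk = 78606


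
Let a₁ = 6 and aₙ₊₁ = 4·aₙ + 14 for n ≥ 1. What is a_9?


Computing step by step:
a_1 = 6
a_2 = 38
a_3 = 166
a_4 = 678
a_5 = 2726
a_6 = 10918
a_7 = 43686
a_8 = 174758
a_9 = 699046


a_9 = 699046


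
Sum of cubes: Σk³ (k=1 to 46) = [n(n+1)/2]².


n(n+1)/2 = 46×47/2 = 1081
Σk³ = 1081² = 1168561

Σk³ = 1168561


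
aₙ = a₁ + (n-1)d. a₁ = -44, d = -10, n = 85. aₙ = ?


aₙ = a₁ + (n-1)d
= -44 + (85-1)×-10
= -44 - 840
= -884

a_85 = -884


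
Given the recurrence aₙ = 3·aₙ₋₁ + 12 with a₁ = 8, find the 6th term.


Computing step by step:
a_1 = 8
a_2 = 36
a_3 = 120
a_4 = 372
a_5 = 1128
a_6 = 3396


a_6 = 3396


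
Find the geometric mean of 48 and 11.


GM = √(48×11) = √528 = 22.9783

GM = 22.9783


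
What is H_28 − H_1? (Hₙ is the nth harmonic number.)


Σₖ₌2^28 1/k = 1/2 + 1/3 + 1/4 + ... + 1/28
= 235091155703/80313433200
≈ 2.9272

Sum = 235091155703/80313433200 ≈ 2.9272


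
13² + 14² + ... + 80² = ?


Σₖ₌13^80 k² = Σₖ₌₁^80 k² − Σₖ₌₁^12 k²
= 80·81·161/6 − 12·13·25/6
= 173880 − 650 = 173230

Σk² = 173230


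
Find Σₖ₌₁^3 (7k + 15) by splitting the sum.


Σ(7k+15) = 7·Σk + 15·n
= 7·6 + 15·3
= 42 + 45 = 87

Σ = 87


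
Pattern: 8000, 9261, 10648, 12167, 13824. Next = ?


Pattern: perfect cubes: n³
Terms: 8000, 9261, 10648, 12167, 13824
Next term = 15625

Next term = 15625


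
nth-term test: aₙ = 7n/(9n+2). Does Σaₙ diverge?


lim(n→∞) 7n/(9n+2) = 7/9 = 7/9  (divide numerator and denominator by n)
lim aₙ = 7/9 ≠ 0 → series DIVERGES

Diverges (lim aₙ = 7/9 ≠ 0)


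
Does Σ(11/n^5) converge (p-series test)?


p-series test: Σ c/n^p converges if p > 1, diverges if p ≤ 1 (constant c > 0 doesn't affect convergence).
p = 5
5 > 1 → CONVERGES

Converges (p = 5 > 1)


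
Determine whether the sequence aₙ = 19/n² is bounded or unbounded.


a₁ = 19, a₂ = 19/4, a₃ = 19/9, ...
0 < aₙ ≤ 19 for all n ≥ 1
The sequence IS bounded

Bounded (0 < aₙ ≤ 19)


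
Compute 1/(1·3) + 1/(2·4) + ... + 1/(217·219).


1/(k(k+2)) = (1/2)·(1/k - 1/(k+2)) (partial fractions)
Telescoping: Σ = (1/2)·(1 + 1/2 - 1/218 - 1/219) = 17794/23871

Sum = 17794/23871


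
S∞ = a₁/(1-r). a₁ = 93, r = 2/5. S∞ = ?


S∞ = a₁/(1-r) = 93/(1 - 2/5)
= 93/(3/5)
= 155

S∞ = 155


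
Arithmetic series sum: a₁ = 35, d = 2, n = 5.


aₙ = 35 + (5-1)×2 = 43
Sₙ = n(a₁+aₙ)/2 = 5×(35+43)/2
= 5×78/2 = 195

S_5 = 195


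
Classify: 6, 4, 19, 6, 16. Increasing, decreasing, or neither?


Differences: -2, 15, -13, 10
Difference at position 2 is +15 (> 0) but position 1 is -2 (< 0) — sequence both rises and falls
→ NOT monotonic

Not monotonic


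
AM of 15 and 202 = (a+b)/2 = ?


AM = (15 + 202)/2 = 217/2 = 108.5

AM = 108.5


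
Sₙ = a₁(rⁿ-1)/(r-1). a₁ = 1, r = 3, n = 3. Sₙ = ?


Sₙ = 1×(3^3 - 1)/(3 - 1)
= 1×(27 - 1)/2
= 1×26/2
= 13

S_3 = 13


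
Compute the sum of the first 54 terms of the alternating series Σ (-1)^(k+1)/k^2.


S = 1 - 1/4 + 1/9 - 1/16 + 1/25 - 1/36 + 1/49 - 1/64 ± ...
= 0.8223
(Full series converges to +π²/12 ≈ +0.8225)

S_54 = 0.8223


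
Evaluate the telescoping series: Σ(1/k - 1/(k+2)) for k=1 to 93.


Telescoping with gap 2: two head and two tail terms survive.
= (1 + 1/2) - (1/94 + 1/95)
= 3/2 - 1/94 - 1/95 = 6603/4465

Sum = 6603/4465


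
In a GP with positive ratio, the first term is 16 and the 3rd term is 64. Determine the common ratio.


r^(n-1) = aₙ/a₁
r^2 = 64/16 = 4
r = 4^(1/2)
= ±2; taking r > 0 gives r = 2

r = 2


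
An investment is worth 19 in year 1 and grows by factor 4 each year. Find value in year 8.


aₙ = a₁·r^(n-1)
= 19×4^7
= 19×16384
= 311296

a_8 = 311296


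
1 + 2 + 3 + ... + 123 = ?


n(n+1)/2 = 123×124/2 = 15252/2 = 7626

Σk = 7626


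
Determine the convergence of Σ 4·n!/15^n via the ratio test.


aₙ = 4·n!/15^n
a_{n+1}/aₙ = (n+1)!/15^(n+1) × 15^n/n!  (constant 4 cancels)
= (n+1)/15
L = lim(n→∞) (n+1)/15 = ∞
L > 1 → series DIVERGES

Diverges (ratio test: L = ∞ > 1)


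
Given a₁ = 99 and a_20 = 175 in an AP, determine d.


d = (aₙ - a₁)/(n-1)
= (175 - 99)/(20-1)
= 76/19 = 4

d = 4


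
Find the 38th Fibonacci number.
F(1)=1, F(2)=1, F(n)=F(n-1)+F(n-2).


Fibonacci sequence: 1, 1, 2, 3, 5, 8, 13, 21, 34, 55, 89, ...
F(38) = 39088169

F(38) = 39088169


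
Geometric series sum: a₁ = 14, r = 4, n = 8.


Sₙ = 14×(4^8 - 1)/(4 - 1)
= 14×(65536 - 1)/3
= 14×65535/3
= 305830

S_8 = 305830


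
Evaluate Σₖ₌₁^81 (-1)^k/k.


S = -1 + 1/2 - 1/3 + 1/4 - 1/5 + 1/6 - 1/7 + 1/8 ± ...
= -0.6993
(Full series converges to -ln(2) ≈ -0.6931)

S_81 = -0.6993


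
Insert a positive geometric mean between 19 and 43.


GM = √(19×43) = √817 = 28.5832

GM = 28.5832


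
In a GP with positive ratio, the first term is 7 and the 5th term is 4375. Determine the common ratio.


r^(n-1) = aₙ/a₁
r^4 = 4375/7 = 625
r = 625^(1/4)
= ±5; taking r > 0 gives r = 5

r = 5


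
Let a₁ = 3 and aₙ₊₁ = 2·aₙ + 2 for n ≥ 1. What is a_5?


Computing step by step:
a_1 = 3
a_2 = 8
a_3 = 18
a_4 = 38
a_5 = 78


a_5 = 78


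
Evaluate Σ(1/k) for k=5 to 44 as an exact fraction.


Σₖ₌5^44 1/k = 1/5 + 1/6 + 1/7 + ... + 1/44
= 3080733578426640787/1345655451257488800
≈ 2.2894

Sum = 3080733578426640787/1345655451257488800 ≈ 2.2894


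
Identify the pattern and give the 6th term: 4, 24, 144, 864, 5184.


Pattern: geometric (r=6)
Terms: 4, 24, 144, 864, 5184
Next term = 31104

Next term = 31104


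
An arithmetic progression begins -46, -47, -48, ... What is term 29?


aₙ = a₁ + (n-1)d
= -46 + (29-1)×-1
= -46 - 28
= -74

a_29 = -74


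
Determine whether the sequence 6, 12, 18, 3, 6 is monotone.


Differences: 6, 6, -15, 3
Difference at position 1 is +6 (> 0) but position 3 is -15 (< 0) — sequence both rises and falls
→ NOT monotonic

Not monotonic


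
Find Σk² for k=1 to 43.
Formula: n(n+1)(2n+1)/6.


n = 43
n(n+1)(2n+1)/6 = 43×44×87/6
= 164604/6 = 27434

Σk² = 27434


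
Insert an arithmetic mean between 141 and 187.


AM = (141 + 187)/2 = 328/2 = 164

AM = 164


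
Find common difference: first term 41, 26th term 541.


d = (aₙ - a₁)/(n-1)
= (541 - 41)/(26-1)
= 500/25 = 20

d = 20


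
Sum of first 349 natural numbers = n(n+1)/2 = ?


n(n+1)/2 = 349×350/2 = 122150/2 = 61075

Σk = 61075


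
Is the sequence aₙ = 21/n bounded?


a₁ = 21, a₂ = 21/2, a₃ = 21/3, ...
0 < aₙ ≤ 21 for all n ≥ 1
Lower bound: 0, Upper bound: 21
The sequence IS bounded

Bounded (0 < aₙ ≤ 21)


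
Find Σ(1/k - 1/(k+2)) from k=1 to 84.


Telescoping with gap 2: two head and two tail terms survive.
= (1 + 1/2) - (1/85 + 1/86)
= 3/2 - 1/85 - 1/86 = 5397/3655

Sum = 5397/3655


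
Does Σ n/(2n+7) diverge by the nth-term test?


lim(n→∞) n/(2n+7) = 1/2 = 1/2  (divide numerator and denominator by n)
lim aₙ = 1/2 ≠ 0 → series DIVERGES

Diverges (lim aₙ = 1/2 ≠ 0)


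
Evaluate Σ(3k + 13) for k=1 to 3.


Σ(3k+13) = 3·Σk + 13·n
= 3·6 + 13·3
= 18 + 39 = 57

Σ = 57


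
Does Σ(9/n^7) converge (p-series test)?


p-series test: Σ c/n^p converges if p > 1, diverges if p ≤ 1 (constant c > 0 doesn't affect convergence).
p = 7
7 > 1 → CONVERGES

Converges (p = 7 > 1)


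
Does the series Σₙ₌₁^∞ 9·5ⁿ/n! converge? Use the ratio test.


aₙ = 9·5^n/n!
a_{n+1}/aₙ = 5^(n+1)/(n+1)! × n!/5^n  (constant 9 cancels)
= 5/(n+1)
L = lim(n→∞) 5/(n+1) = 0
L < 1 → series CONVERGES

Converges (ratio test: L = 0 < 1)


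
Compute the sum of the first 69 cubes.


n(n+1)/2 = 69×70/2 = 2415
Σk³ = 2415² = 5832225

Σk³ = 5832225


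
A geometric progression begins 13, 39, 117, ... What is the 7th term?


aₙ = a₁·r^(n-1)
= 13×3^6
= 13×729
= 9477

a_7 = 9477


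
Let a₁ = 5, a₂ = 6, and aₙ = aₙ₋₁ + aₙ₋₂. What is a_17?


Computing iteratively: 5, 6, 11, 17, 28, 45, 73, 118, 191, 309, 500, 809, ...
a_17 = 8972

a_17 = 8972


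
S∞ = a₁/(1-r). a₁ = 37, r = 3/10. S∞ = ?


S∞ = a₁/(1-r) = 37/(1 - 3/10)
= 37/(7/10)
= 370/7

S∞ = 370/7


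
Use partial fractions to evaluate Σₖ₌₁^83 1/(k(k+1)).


1/(k(k+1)) = 1/k - 1/(k+1) (partial fractions)
Telescoping: Σ = 1 - 1/84 = 83/84

Sum = 83/84


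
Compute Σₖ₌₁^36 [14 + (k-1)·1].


aₙ = 14 + (36-1)×1 = 49
Sₙ = n(a₁+aₙ)/2 = 36×(14+49)/2
= 36×63/2 = 1134

S_36 = 1134


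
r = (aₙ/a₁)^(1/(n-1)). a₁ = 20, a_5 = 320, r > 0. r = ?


r^(n-1) = aₙ/a₁
r^4 = 320/20 = 16
r = 16^(1/4)
= ±2; taking r > 0 gives r = 2

r = 2


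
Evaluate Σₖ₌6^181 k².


Σₖ₌6^181 k² = Σₖ₌₁^181 k² − Σₖ₌₁^5 k²
= 181·182·363/6 − 5·6·11/6
= 1992991 − 55 = 1992936

Σk² = 1992936


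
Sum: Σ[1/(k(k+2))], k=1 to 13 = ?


1/(k(k+2)) = (1/2)·(1/k - 1/(k+2)) (partial fractions)
Telescoping: Σ = (1/2)·(1 + 1/2 - 1/14 - 1/15) = 143/210

Sum = 143/210


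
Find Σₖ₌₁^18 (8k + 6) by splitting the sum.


Σ(8k+6) = 8·Σk + 6·n
= 8·171 + 6·18
= 1368 + 108 = 1476

Σ = 1476


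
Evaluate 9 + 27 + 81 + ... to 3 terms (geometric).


Sₙ = 9×(3^3 - 1)/(3 - 1)
= 9×(27 - 1)/2
= 9×26/2
= 117

S_3 = 117


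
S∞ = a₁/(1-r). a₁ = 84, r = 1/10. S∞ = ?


S∞ = a₁/(1-r) = 84/(1 - 1/10)
= 84/(9/10)
= 280/3

S∞ = 280/3


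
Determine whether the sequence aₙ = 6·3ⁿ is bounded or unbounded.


aₙ = 6·3ⁿ → as n→∞, aₙ→∞ (since base 3 > 1)
No finite upper bound exists
The sequence is UNBOUNDED

Unbounded (aₙ → ∞ as n → ∞)


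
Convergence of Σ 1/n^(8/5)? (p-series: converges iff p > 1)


p-series test: Σ c/n^p converges if p > 1, diverges if p ≤ 1 (constant c > 0 doesn't affect convergence).
p = 8/5
8/5 > 1 → CONVERGES

Converges (p = 8/5 > 1)


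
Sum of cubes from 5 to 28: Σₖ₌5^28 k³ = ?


Σₖ₌5^28 k³ = [28·29/2]² − [4·5/2]²
= 164836 − 100 = 164736

Σk³ = 164736


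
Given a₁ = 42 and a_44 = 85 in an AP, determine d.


d = (aₙ - a₁)/(n-1)
= (85 - 42)/(44-1)
= 43/43 = 1

d = 1


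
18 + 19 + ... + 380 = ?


Σₖ₌18^380 k = Σₖ₌₁^380 k − Σₖ₌₁^17 k
= 380·381/2 − 17·18/2
= 72390 − 153 = 72237

Σk = 72237


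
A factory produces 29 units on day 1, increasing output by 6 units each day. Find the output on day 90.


aₙ = a₁ + (n-1)d
= 29 + (90-1)×6
= 29 + 534
= 563

a_90 = 563


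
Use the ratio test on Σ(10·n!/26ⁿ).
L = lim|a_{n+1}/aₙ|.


aₙ = 10·n!/26^n
a_{n+1}/aₙ = (n+1)!/26^(n+1) × 26^n/n!  (constant 10 cancels)
= (n+1)/26
L = lim(n→∞) (n+1)/26 = ∞
L > 1 → series DIVERGES

Diverges (ratio test: L = ∞ > 1)


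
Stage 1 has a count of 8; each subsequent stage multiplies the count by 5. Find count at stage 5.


aₙ = a₁·r^(n-1)
= 8×5^4
= 8×625
= 5000

a_5 = 5000


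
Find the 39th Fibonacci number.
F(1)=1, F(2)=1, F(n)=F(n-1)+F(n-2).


Fibonacci sequence: 1, 1, 2, 3, 5, 8, 13, 21, 34, 55, 89, ...
F(39) = 63245986

F(39) = 63245986


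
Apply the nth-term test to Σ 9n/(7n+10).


lim(n→∞) 9n/(7n+10) = 9/7 = 9/7  (divide numerator and denominator by n)
lim aₙ = 9/7 ≠ 0 → series DIVERGES

Diverges (lim aₙ = 9/7 ≠ 0)


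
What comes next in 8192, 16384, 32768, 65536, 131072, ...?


Pattern: powers of 2: 2ⁿ
Terms: 8192, 16384, 32768, 65536, 131072
Next term = 262144

Next term = 262144


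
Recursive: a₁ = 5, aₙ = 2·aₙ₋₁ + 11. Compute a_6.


Computing step by step:
a_1 = 5
a_2 = 21
a_3 = 53
a_4 = 117
a_5 = 245
a_6 = 501


a_6 = 501


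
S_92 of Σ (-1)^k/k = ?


S = -1 + 1/2 - 1/3 + 1/4 - 1/5 + 1/6 - 1/7 + 1/8 ± ...
= -0.6877
(Full series converges to -ln(2) ≈ -0.6931)

S_92 = -0.6877


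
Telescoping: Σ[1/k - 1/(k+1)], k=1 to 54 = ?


Telescoping: adjacent terms cancel.
= 1/1 - 1/55
= 1 - 1/55 = 54/55

Sum = 54/55


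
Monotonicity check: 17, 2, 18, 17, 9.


Differences: -15, 16, -1, -8
Difference at position 2 is +16 (> 0) but position 1 is -15 (< 0) — sequence both rises and falls
→ NOT monotonic

Not monotonic


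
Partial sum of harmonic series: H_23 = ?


H_23 = 1/1 + 1/2 + 1/3 + ... + 1/23
= 444316699/118982864
≈ 3.7343

H_23 = 444316699/118982864 ≈ 3.7343


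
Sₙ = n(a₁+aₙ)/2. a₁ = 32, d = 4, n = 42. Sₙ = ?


aₙ = 32 + (42-1)×4 = 196
Sₙ = n(a₁+aₙ)/2 = 42×(32+196)/2
= 42×228/2 = 4788

S_42 = 4788


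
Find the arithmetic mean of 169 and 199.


AM = (169 + 199)/2 = 368/2 = 184

AM = 184


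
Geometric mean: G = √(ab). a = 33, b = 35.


GM = √(33×35) = √1155 = 33.9853

GM = 33.9853


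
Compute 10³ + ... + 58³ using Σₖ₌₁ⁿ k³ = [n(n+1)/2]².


Σₖ₌10^58 k³ = [58·59/2]² − [9·10/2]²
= 2927521 − 2025 = 2925496

Σk³ = 2925496


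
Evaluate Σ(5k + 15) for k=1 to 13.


Σ(5k+15) = 5·Σk + 15·n
= 5·91 + 15·13
= 455 + 195 = 650

Σ = 650


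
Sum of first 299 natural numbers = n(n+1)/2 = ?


n(n+1)/2 = 299×300/2 = 89700/2 = 44850

Σk = 44850


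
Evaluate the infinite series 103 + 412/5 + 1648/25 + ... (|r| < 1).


S∞ = a₁/(1-r) = 103/(1 - 4/5)
= 103/(1/5)
= 515

S∞ = 515


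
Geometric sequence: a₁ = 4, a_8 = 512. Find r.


r^(n-1) = aₙ/a₁
r^7 = 512/4 = 128
r = 128^(1/7)
= 2

r = 2


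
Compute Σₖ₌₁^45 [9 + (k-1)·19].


aₙ = 9 + (45-1)×19 = 845
Sₙ = n(a₁+aₙ)/2 = 45×(9+845)/2
= 45×854/2 = 19215

S_45 = 19215


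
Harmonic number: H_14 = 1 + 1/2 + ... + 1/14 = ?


H_14 = 1/1 + 1/2 + 1/3 + ... + 1/14
= 1171733/360360
≈ 3.2516

H_14 = 1171733/360360 ≈ 3.2516


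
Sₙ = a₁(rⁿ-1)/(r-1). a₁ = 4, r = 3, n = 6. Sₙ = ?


Sₙ = 4×(3^6 - 1)/(3 - 1)
= 4×(729 - 1)/2
= 4×728/2
= 1456

S_6 = 1456


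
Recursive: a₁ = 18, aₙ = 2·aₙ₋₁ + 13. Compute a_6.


Computing step by step:
a_1 = 18
a_2 = 49
a_3 = 111
a_4 = 235
a_5 = 483
a_6 = 979


a_6 = 979


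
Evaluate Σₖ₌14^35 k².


Σₖ₌14^35 k² = Σₖ₌₁^35 k² − Σₖ₌₁^13 k²
= 35·36·71/6 − 13·14·27/6
= 14910 − 819 = 14091

Σk² = 14091


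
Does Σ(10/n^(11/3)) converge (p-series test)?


p-series test: Σ c/n^p converges if p > 1, diverges if p ≤ 1 (constant c > 0 doesn't affect convergence).
p = 11/3
11/3 > 1 → CONVERGES

Converges (p = 11/3 > 1)


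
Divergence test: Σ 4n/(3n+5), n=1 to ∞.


lim(n→∞) 4n/(3n+5) = 4/3 = 4/3  (divide numerator and denominator by n)
lim aₙ = 4/3 ≠ 0 → series DIVERGES

Diverges (lim aₙ = 4/3 ≠ 0)


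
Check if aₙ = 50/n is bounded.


a₁ = 50, a₂ = 50/2, a₃ = 50/3, ...
0 < aₙ ≤ 50 for all n ≥ 1
Lower bound: 0, Upper bound: 50
The sequence IS bounded

Bounded (0 < aₙ ≤ 50)


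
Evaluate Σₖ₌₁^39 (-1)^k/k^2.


S = -1 + 1/4 - 1/9 + 1/16 - 1/25 + 1/36 - 1/49 + 1/64 ± ...
= -0.8228
(Full series converges to -π²/12 ≈ -0.8225)

S_39 = -0.8228
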